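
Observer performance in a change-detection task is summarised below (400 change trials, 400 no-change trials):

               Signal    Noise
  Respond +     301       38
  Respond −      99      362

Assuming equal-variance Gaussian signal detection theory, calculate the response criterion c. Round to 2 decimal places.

H = 301/400 = 0.7525
FA = 38/400 = 0.0950
z(0.7525) = 0.682, z(0.0950) = -1.311
c = −½·[z(H) + z(FA)] = −0.5 × (0.682 + (-1.311)) = 0.3145

c = 0.31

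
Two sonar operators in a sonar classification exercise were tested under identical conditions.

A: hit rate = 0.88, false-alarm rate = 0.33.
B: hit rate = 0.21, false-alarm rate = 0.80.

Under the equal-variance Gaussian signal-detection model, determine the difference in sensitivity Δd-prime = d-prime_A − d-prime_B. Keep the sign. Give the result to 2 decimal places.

A: z(0.88) = 1.175, z(0.33) = -0.440, d' = 1.615
B: z(0.21) = -0.806, z(0.80) = 0.842, d' = -1.648
Δd' = d'_A − d'_B = 1.615 − (-1.648) = 3.263
A has the higher sensitivity.

Δd-prime = 3.26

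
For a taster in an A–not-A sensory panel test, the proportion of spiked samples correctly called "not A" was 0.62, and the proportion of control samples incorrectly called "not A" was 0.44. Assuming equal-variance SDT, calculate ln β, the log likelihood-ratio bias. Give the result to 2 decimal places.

ln β = -0.04

Φ⁻¹(H) = 0.305
Φ⁻¹(FA) = -0.151
ln β = −½·[z(H)² − z(FA)²] = −0.5 × (0.093 − 0.023) = -0.035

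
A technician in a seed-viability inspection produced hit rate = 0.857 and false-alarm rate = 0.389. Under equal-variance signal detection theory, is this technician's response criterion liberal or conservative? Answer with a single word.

z(H) = 1.067, z(FA) = -0.282
c = −½·(z(H) + z(FA)) = -0.3925
c < 0 → liberal criterion (biased toward responding “yes”).

liberal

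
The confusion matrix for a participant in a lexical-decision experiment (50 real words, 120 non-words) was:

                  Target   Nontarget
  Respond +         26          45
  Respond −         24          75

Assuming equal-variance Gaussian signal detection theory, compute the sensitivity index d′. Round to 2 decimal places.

H = 26/50 = 0.5200
FA = 45/120 = 0.3750
Φ⁻¹(H) = Φ⁻¹(0.5200) = 0.050
Φ⁻¹(FA) = Φ⁻¹(0.3750) = -0.319
d' = z(H) − z(FA) = 0.050 − (-0.319) = 0.369

d′ = 0.37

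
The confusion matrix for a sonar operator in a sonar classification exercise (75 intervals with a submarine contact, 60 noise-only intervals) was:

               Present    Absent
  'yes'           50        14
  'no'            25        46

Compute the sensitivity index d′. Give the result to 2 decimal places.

d′ = 1.16

H = 50/75 = 0.6667
FA = 14/60 = 0.2333
z(H) = 0.4308
z(FA) = -0.7280
d' = z(H) − z(FA) = 0.4308 − (-0.7280) = 1.1588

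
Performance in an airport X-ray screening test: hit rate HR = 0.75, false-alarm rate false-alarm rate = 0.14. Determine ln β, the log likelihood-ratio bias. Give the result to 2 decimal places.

ln β = 0.36

z(H) = 0.674
z(FA) = -1.080
ln β = −½·[z(H)² − z(FA)²] = −0.5 × (0.454 − 1.166) = 0.356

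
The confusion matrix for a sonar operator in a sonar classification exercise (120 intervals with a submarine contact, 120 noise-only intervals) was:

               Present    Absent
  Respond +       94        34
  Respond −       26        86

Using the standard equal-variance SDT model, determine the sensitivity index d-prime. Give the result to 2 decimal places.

d-prime = 1.36

H = 94/120 = 0.7833
FA = 34/120 = 0.2833
z(H) = z(0.7833) = 0.783
z(FA) = z(0.2833) = -0.573
d' = z(H) − z(FA) = 0.783 − (-0.573) = 1.356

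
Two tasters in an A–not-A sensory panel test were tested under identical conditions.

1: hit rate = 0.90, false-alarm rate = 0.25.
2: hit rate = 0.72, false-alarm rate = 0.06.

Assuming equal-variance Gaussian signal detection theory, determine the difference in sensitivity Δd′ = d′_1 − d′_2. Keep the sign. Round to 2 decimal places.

1: z(0.90) = 1.282, z(0.25) = -0.674, d' = 1.956
2: z(0.72) = 0.583, z(0.06) = -1.555, d' = 2.138
Δd' = d'_1 − d'_2 = 1.956 − 2.138 = -0.182
2 has the higher sensitivity.

Δd′ = -0.18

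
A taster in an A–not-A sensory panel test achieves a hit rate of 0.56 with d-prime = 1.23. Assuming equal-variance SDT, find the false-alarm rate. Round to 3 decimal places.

z(hit rate) = z(0.56) = 0.1510
z(FA) = z(H) − d' = 0.1510 − 1.23 = -1.0790
false-alarm rate = Φ(-1.0790) = 0.1403

false-alarm rate = 0.140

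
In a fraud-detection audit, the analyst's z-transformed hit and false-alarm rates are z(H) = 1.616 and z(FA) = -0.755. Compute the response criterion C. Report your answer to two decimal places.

c = −½·[z(H) + z(FA)] = −½·(1.616 + (-0.755)) = -0.4305
c < 0: the analyst has a liberal response bias.

C = -0.43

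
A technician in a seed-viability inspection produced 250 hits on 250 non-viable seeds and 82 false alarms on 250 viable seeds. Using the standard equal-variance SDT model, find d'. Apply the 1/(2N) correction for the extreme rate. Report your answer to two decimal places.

d' = 3.32

The hit rate is 250/250 = 1, so apply the 1/(2N) correction: H → 1 − 1/(2·250) = 0.99800.
z(H) = z(0.99800) = 2.878
z(FA) = z(0.32800) = -0.445
d' = 2.878 − (-0.445) = 3.323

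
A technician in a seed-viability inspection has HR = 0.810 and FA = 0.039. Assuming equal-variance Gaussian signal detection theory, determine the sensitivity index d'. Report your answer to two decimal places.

d' = 2.64

z(H) = z(0.810) = 0.8779
z(FA) = z(0.039) = -1.7624
d' = z(H) − z(FA) = 0.8779 − (-1.7624) = 2.6403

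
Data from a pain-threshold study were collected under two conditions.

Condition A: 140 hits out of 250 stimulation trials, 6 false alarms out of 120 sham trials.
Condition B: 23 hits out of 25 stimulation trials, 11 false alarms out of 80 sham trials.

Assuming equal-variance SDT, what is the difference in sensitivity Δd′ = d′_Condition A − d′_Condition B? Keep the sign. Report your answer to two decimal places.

Δd′ = -0.70

Condition A: z(0.5600) = 0.151, z(0.0500) = -1.645, d' = 1.796
Condition B: z(0.9200) = 1.405, z(0.1375) = -1.092, d' = 2.497
Δd' = d'_Condition A − d'_Condition B = 1.796 − 2.497 = -0.701
Condition B has the higher sensitivity.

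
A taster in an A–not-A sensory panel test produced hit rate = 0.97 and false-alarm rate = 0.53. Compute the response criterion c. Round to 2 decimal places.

z(0.97) = 1.8808, z(0.53) = 0.0753
c = −½·[z(H) + z(FA)] = −0.5 × (1.8808 + 0.0753) = -0.97805
c < 0: the taster has a liberal response bias.

c = -0.98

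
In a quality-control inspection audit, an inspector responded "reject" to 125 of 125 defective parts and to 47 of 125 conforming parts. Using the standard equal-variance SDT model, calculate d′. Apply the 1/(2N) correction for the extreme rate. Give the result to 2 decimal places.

The hit rate is 125/125 = 1, so apply the 1/(2N) correction: H → 1 − 1/(2·125) = 0.99600.
z(H) = z(0.99600) = 2.652
z(FA) = z(0.37600) = -0.316
d' = 2.652 − (-0.316) = 2.968

d′ = 2.97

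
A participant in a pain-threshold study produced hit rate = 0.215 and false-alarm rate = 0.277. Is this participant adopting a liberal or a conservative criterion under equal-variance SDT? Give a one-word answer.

z(H) = -0.789, z(FA) = -0.592
c = −½·(z(H) + z(FA)) = 0.6905
c > 0 → conservative criterion (biased toward responding “no”).

conservative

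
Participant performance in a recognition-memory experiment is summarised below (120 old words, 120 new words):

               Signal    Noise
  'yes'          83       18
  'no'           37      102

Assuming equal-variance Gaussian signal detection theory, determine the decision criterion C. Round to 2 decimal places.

C = 0.27

H = 83/120 = 0.6917
FA = 18/120 = 0.1500
z(H) = z(0.6917) = 0.501
z(FA) = z(0.1500) = -1.036
c = −½·[z(H) + z(FA)] = −0.5 × (0.501 + (-1.036)) = 0.2675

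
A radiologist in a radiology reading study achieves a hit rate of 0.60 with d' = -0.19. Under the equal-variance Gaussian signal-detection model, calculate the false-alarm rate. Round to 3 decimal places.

z(hit rate) = z(0.60) = 0.2533
z(FA) = z(H) − d' = 0.2533 − (-0.19) = 0.4433
false-alarm rate = Φ(0.4433) = 0.6712

false-alarm rate = 0.671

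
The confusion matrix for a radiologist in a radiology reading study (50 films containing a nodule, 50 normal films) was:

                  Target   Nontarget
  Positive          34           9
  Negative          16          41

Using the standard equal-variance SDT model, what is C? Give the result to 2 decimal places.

C = 0.22

H = 34/50 = 0.6800
FA = 9/50 = 0.1800
z(H) = z(0.6800) = 0.4677
z(FA) = z(0.1800) = -0.9154
c = −½·[z(H) + z(FA)] = −0.5 × (0.4677 + (-0.9154)) = 0.22385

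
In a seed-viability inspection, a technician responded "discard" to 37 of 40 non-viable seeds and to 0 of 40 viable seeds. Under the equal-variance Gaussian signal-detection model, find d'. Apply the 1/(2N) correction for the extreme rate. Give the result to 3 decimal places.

d' = 3.681

The false-alarm rate is 0/40 = 0, so apply the 1/(2N) correction: FA → 1/(2·40) = 0.01250.
z(H) = z(0.92500) = 1.4395
z(FA) = z(0.01250) = -2.2414
d' = 1.4395 − (-2.2414) = 3.6809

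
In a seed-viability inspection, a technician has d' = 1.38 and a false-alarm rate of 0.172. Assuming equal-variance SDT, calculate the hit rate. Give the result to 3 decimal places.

hit rate = 0.668

z(false-alarm rate) = z(0.172) = -0.9463
z(H) = z(FA) + d' = -0.9463 + 1.38 = 0.4337
hit rate = Φ(0.4337) = 0.6677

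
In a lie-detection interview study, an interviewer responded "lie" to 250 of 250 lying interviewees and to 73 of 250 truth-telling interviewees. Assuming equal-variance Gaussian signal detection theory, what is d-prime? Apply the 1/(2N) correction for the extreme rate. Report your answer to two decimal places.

The hit rate is 250/250 = 1, so apply the 1/(2N) correction: H → 1 − 1/(2·250) = 0.99800.
z(H) = z(0.99800) = 2.878
z(FA) = z(0.29200) = -0.548
d' = 2.878 − (-0.548) = 3.426

d-prime = 3.43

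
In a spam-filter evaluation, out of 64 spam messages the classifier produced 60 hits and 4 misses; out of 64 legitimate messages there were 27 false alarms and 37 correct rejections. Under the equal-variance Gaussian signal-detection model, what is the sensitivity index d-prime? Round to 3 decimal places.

d-prime = 1.731

H = 60/64 = 0.9375
FA = 27/64 = 0.4219
z(H) = 1.5341
z(FA) = -0.1970
d' = z(H) − z(FA) = 1.5341 − (-0.1970) = 1.7311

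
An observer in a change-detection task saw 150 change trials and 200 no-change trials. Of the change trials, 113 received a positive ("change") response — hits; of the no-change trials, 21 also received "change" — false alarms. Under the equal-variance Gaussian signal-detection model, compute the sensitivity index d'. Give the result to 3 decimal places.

d' = 1.939

H = 113/150 = 0.7533
FA = 21/200 = 0.1050
Φ⁻¹(H) = Φ⁻¹(0.7533) = 0.6849
Φ⁻¹(FA) = Φ⁻¹(0.1050) = -1.2536
d' = z(H) − z(FA) = 0.6849 − (-1.2536) = 1.9385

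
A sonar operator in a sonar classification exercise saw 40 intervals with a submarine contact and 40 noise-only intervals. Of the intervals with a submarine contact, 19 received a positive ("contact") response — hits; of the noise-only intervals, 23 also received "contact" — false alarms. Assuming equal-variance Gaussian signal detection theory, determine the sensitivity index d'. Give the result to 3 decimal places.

d' = -0.252

H = 19/40 = 0.4750
FA = 23/40 = 0.5750
z(0.4750) = -0.0627, z(0.5750) = 0.1891
d' = z(H) − z(FA) = -0.0627 − 0.1891 = -0.2518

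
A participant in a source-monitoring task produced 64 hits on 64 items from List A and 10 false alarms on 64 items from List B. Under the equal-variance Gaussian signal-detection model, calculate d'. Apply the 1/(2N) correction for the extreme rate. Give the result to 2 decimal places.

The hit rate is 64/64 = 1, so apply the 1/(2N) correction: H → 1 − 1/(2·64) = 0.99219.
z(H) = z(0.99219) = 2.418
z(FA) = z(0.15625) = -1.010
d' = 2.418 − (-1.010) = 3.428

d' = 3.43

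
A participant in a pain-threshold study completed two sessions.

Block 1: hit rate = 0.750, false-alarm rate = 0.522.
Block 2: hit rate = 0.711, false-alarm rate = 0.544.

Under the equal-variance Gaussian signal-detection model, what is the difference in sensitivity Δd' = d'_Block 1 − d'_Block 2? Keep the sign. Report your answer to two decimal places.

Block 1: z(0.750) = 0.674, z(0.522) = 0.055, d' = 0.619
Block 2: z(0.711) = 0.556, z(0.544) = 0.111, d' = 0.445
Δd' = d'_Block 1 − d'_Block 2 = 0.619 − 0.445 = 0.174
Block 1 has the higher sensitivity.

Δd' = 0.17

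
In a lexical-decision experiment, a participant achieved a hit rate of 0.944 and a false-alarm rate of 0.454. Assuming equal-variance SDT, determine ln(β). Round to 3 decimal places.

ln β = -1.256

Φ⁻¹(H) = 1.5893
Φ⁻¹(FA) = -0.1156
ln β = −½·[z(H)² − z(FA)²] = −0.5 × (2.5259 − 0.0134) = -1.25625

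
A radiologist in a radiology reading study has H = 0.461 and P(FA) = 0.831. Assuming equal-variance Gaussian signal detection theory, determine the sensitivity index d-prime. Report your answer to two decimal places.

Φ⁻¹(0.461) = -0.0979, Φ⁻¹(0.831) = 0.9581
d' = z(H) − z(FA) = -0.0979 − 0.9581 = -1.0560

d-prime = -1.06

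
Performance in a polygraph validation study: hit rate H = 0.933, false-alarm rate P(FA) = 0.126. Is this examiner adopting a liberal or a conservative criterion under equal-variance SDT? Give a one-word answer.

liberal

z(H) = 1.499, z(FA) = -1.146
c = −½·(z(H) + z(FA)) = -0.1765
c < 0 → liberal criterion (biased toward responding “yes”).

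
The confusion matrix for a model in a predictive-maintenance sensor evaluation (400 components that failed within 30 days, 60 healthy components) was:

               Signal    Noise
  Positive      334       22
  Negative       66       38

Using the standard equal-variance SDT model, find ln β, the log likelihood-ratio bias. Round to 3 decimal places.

ln β = -0.416

H = 334/400 = 0.8350
FA = 22/60 = 0.3667
z(0.8350) = 0.9741, z(0.3667) = -0.3406
ln β = −½·[z(H)² − z(FA)²] = −0.5 × (0.9489 − 0.1160) = -0.41645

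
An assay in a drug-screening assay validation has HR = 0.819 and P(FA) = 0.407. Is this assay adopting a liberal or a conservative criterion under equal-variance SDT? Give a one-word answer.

liberal

z(H) = 0.912, z(FA) = -0.235
c = −½·(z(H) + z(FA)) = -0.3385
c < 0 → liberal criterion (biased toward responding “yes”).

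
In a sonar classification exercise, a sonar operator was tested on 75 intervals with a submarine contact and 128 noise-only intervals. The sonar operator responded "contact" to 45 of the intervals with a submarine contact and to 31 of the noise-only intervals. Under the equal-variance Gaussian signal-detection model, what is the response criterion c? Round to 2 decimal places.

c = 0.22

H = 45/75 = 0.6000
FA = 31/128 = 0.2422
z(H) = 0.2533
z(FA) = -0.6992
c = −½·[z(H) + z(FA)] = −0.5 × (0.2533 + (-0.6992)) = 0.22295
c > 0: the sonar operator has a conservative response bias.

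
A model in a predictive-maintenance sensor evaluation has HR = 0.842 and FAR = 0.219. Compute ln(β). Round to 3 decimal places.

ln β = -0.202

z(H) = 1.0027
z(FA) = -0.7756
ln β = −½·[z(H)² − z(FA)²] = −0.5 × (1.0054 − 0.6016) = -0.2019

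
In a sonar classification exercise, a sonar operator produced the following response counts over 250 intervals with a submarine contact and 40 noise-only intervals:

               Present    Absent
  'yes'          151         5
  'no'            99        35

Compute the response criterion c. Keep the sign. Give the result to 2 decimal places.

H = 151/250 = 0.6040
FA = 5/40 = 0.1250
z(0.6040) = 0.2637, z(0.1250) = -1.1503
c = −½·[z(H) + z(FA)] = −0.5 × (0.2637 + (-1.1503)) = 0.4433

c = 0.44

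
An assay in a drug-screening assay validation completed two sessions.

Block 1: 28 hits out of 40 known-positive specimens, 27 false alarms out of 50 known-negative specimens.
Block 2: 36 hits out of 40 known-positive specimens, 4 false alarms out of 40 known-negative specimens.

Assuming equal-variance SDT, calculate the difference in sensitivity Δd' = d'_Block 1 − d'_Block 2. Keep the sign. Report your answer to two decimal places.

Δd' = -2.14

Block 1: z(0.7000) = 0.524, z(0.5400) = 0.100, d' = 0.424
Block 2: z(0.9000) = 1.282, z(0.1000) = -1.282, d' = 2.564
Δd' = d'_Block 1 − d'_Block 2 = 0.424 − 2.564 = -2.140
Block 2 has the higher sensitivity.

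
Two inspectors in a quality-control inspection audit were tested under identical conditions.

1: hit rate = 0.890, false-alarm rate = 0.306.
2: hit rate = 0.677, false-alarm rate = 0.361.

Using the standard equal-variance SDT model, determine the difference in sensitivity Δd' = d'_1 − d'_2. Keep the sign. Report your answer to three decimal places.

Δd' = 0.919

1: z(0.890) = 1.2265, z(0.306) = -0.5072, d' = 1.7337
2: z(0.677) = 0.4593, z(0.361) = -0.3558, d' = 0.8151
Δd' = d'_1 − d'_2 = 1.7337 − 0.8151 = 0.9186
1 has the higher sensitivity.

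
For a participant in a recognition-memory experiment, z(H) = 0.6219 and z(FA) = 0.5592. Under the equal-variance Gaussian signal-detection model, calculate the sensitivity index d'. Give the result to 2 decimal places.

d' = 0.06

d' = z(H) − z(FA) = 0.6219 − 0.5592 = 0.0627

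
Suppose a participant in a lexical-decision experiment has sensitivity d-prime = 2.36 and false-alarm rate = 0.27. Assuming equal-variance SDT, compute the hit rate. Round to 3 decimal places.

hit rate = 0.960

z(false-alarm rate) = z(0.27) = -0.6128
z(H) = z(FA) + d' = -0.6128 + 2.36 = 1.7472
hit rate = Φ(1.7472) = 0.9597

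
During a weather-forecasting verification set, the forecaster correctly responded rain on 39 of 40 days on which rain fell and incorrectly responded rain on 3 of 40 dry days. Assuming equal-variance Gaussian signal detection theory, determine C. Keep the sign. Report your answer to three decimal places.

H = 39/40 = 0.9750
FA = 3/40 = 0.0750
z(H) = z(0.9750) = 1.9600
z(FA) = z(0.0750) = -1.4395
c = −½·[z(H) + z(FA)] = −0.5 × (1.9600 + (-1.4395)) = -0.26025

C = -0.260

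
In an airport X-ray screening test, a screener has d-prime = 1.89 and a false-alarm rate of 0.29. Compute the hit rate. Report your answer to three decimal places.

hit rate = 0.909

z(false-alarm rate) = z(0.29) = -0.5534
z(H) = z(FA) + d' = -0.5534 + 1.89 = 1.3366
hit rate = Φ(1.3366) = 0.9093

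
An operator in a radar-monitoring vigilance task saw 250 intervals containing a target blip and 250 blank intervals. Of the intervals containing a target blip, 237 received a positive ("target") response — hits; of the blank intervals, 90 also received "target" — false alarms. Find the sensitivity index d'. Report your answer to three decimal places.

d' = 1.984

H = 237/250 = 0.9480
FA = 90/250 = 0.3600
z(0.9480) = 1.6258, z(0.3600) = -0.3585
d' = z(H) − z(FA) = 1.6258 − (-0.3585) = 1.9843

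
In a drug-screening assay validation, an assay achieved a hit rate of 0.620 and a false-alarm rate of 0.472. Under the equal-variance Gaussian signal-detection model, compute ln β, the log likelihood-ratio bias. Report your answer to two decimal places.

Φ⁻¹(H) = 0.305
Φ⁻¹(FA) = -0.070
ln β = −½·[z(H)² − z(FA)²] = −0.5 × (0.093 − 0.005) = -0.044

ln β = -0.04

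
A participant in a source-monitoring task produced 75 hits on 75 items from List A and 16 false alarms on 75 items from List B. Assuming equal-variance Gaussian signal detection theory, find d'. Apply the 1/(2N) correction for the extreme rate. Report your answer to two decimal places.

The hit rate is 75/75 = 1, so apply the 1/(2N) correction: H → 1 − 1/(2·75) = 0.99333.
z(H) = z(0.99333) = 2.475
z(FA) = z(0.21333) = -0.795
d' = 2.475 − (-0.795) = 3.270

d' = 3.27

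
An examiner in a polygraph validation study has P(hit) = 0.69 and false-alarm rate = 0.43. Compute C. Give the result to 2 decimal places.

C = -0.16

z(H) = 0.4959
z(FA) = -0.1764
c = −½·[z(H) + z(FA)] = −0.5 × (0.4959 + (-0.1764)) = -0.15975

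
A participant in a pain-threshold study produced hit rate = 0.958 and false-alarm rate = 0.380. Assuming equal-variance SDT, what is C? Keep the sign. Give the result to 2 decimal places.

z(H) = 1.728
z(FA) = -0.305
c = −½·[z(H) + z(FA)] = −0.5 × (1.728 + (-0.305)) = -0.7115
c < 0: the participant has a liberal response bias.

C = -0.71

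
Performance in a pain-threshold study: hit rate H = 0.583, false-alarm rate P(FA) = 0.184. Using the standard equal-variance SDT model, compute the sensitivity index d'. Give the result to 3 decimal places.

Φ⁻¹(0.583) = 0.2096, Φ⁻¹(0.184) = -0.9002
d' = z(H) − z(FA) = 0.2096 − (-0.9002) = 1.1098

d' = 1.110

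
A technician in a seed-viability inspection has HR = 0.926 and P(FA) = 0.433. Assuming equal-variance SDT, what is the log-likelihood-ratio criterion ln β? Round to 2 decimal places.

z(H) = z(0.926) = 1.447
z(FA) = z(0.433) = -0.169
ln β = −½·[z(H)² − z(FA)²] = −0.5 × (2.094 − 0.029) = -1.0325

ln β = -1.03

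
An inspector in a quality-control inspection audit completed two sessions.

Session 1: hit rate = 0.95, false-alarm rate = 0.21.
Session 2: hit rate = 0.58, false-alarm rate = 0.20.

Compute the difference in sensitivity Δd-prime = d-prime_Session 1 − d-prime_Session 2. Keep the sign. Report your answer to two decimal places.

Session 1: z(0.95) = 1.645, z(0.21) = -0.806, d' = 2.451
Session 2: z(0.58) = 0.202, z(0.20) = -0.842, d' = 1.044
Δd' = d'_Session 1 − d'_Session 2 = 2.451 − 1.044 = 1.407
Session 1 has the higher sensitivity.

Δd-prime = 1.41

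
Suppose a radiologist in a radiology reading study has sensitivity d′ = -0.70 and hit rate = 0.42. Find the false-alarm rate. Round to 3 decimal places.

z(hit rate) = z(0.42) = -0.2019
z(FA) = z(H) − d' = -0.2019 − (-0.70) = 0.4981
false-alarm rate = Φ(0.4981) = 0.6908

false-alarm rate = 0.691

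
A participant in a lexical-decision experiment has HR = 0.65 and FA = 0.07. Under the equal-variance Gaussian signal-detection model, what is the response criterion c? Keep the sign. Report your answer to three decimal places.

c = 0.545

z(0.65) = 0.3853, z(0.07) = -1.4758
c = −½·[z(H) + z(FA)] = −0.5 × (0.3853 + (-1.4758)) = 0.54525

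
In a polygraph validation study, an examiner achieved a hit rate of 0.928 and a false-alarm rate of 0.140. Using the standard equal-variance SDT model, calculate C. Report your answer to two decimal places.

z(0.928) = 1.461, z(0.140) = -1.080
c = −½·[z(H) + z(FA)] = −0.5 × (1.461 + (-1.080)) = -0.1905
c < 0: the examiner has a liberal response bias.

C = -0.19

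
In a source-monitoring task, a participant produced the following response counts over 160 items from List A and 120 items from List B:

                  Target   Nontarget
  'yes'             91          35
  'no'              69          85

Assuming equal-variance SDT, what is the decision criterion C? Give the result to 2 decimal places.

H = 91/160 = 0.5687
FA = 35/120 = 0.2917
z(H) = z(0.5687) = 0.1731
z(FA) = z(0.2917) = -0.5484
c = −½·[z(H) + z(FA)] = −0.5 × (0.1731 + (-0.5484)) = 0.18765

C = 0.19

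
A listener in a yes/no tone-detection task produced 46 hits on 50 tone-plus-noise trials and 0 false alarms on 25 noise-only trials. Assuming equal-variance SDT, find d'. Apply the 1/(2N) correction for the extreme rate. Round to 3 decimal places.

The false-alarm rate is 0/25 = 0, so apply the 1/(2N) correction: FA → 1/(2·25) = 0.02000.
z(H) = z(0.92000) = 1.4051
z(FA) = z(0.02000) = -2.0537
d' = 1.4051 − (-2.0537) = 3.4588

d' = 3.459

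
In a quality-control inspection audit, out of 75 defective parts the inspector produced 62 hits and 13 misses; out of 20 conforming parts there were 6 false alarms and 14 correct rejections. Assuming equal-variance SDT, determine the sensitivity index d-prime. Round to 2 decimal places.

H = 62/75 = 0.8267
FA = 6/20 = 0.3000
Φ⁻¹(0.8267) = 0.941, Φ⁻¹(0.3000) = -0.524
d' = z(H) − z(FA) = 0.941 − (-0.524) = 1.465

d-prime = 1.47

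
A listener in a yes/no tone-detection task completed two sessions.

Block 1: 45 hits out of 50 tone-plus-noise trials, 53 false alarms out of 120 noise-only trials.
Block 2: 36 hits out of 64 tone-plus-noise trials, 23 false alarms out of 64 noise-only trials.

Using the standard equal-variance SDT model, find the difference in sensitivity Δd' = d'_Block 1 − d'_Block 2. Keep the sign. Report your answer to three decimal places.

Δd' = 0.911

Block 1: z(0.9000) = 1.2816, z(0.4417) = -0.1467, d' = 1.4283
Block 2: z(0.5625) = 0.1573, z(0.3594) = -0.3601, d' = 0.5174
Δd' = d'_Block 1 − d'_Block 2 = 1.4283 − 0.5174 = 0.9109
Block 1 has the higher sensitivity.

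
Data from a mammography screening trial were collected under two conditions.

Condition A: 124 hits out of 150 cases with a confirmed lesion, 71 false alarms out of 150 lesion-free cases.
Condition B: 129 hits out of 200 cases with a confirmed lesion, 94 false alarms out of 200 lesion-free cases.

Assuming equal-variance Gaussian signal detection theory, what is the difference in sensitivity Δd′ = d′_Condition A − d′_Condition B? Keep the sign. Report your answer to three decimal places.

Δd′ = 0.561

Condition A: z(0.8267) = 0.9412, z(0.4733) = -0.0670, d' = 1.0082
Condition B: z(0.6450) = 0.3719, z(0.4700) = -0.0753, d' = 0.4472
Δd' = d'_Condition A − d'_Condition B = 1.0082 − 0.4472 = 0.5610
Condition A has the higher sensitivity.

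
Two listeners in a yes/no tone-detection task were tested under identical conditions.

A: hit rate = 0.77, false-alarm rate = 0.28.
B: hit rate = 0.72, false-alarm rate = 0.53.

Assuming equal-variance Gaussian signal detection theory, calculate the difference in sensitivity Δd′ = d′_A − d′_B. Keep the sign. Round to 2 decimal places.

A: z(0.77) = 0.739, z(0.28) = -0.583, d' = 1.322
B: z(0.72) = 0.583, z(0.53) = 0.075, d' = 0.508
Δd' = d'_A − d'_B = 1.322 − 0.508 = 0.814
A has the higher sensitivity.

Δd′ = 0.81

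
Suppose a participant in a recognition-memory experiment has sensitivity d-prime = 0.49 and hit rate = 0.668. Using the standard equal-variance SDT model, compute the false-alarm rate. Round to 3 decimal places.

false-alarm rate = 0.478

z(hit rate) = z(0.668) = 0.4344
z(FA) = z(H) − d' = 0.4344 − 0.49 = -0.0556
false-alarm rate = Φ(-0.0556) = 0.4778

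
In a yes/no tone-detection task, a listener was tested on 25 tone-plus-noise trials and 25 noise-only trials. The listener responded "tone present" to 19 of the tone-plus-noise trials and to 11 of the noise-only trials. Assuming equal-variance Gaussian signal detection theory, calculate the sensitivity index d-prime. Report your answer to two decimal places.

H = 19/25 = 0.7600
FA = 11/25 = 0.4400
Φ⁻¹(H) = 0.706
Φ⁻¹(FA) = -0.151
d' = z(H) − z(FA) = 0.706 − (-0.151) = 0.857

d-prime = 0.86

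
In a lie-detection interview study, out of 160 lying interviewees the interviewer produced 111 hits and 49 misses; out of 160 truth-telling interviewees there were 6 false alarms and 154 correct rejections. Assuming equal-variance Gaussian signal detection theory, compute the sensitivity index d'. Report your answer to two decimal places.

d' = 2.29

H = 111/160 = 0.6937
FA = 6/160 = 0.0375
Φ⁻¹(H) = 0.5064
Φ⁻¹(FA) = -1.7805
d' = z(H) − z(FA) = 0.5064 − (-1.7805) = 2.2869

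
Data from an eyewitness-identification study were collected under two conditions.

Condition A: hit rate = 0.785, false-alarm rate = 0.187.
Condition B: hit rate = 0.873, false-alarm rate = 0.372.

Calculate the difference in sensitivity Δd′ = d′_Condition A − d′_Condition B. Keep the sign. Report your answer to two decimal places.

Δd′ = 0.21

Condition A: z(0.785) = 0.789, z(0.187) = -0.889, d' = 1.678
Condition B: z(0.873) = 1.141, z(0.372) = -0.327, d' = 1.468
Δd' = d'_Condition A − d'_Condition B = 1.678 − 1.468 = 0.210
Condition A has the higher sensitivity.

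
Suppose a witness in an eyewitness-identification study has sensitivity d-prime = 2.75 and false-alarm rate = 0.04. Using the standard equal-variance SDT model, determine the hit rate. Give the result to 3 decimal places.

z(false-alarm rate) = z(0.04) = -1.7507
z(H) = z(FA) + d' = -1.7507 + 2.75 = 0.9993
hit rate = Φ(0.9993) = 0.8412

hit rate = 0.841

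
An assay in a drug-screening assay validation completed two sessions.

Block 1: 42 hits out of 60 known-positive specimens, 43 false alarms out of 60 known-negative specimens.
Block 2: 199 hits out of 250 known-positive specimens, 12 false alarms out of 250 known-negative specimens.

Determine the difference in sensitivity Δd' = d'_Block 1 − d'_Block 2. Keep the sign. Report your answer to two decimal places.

Block 1: z(0.7000) = 0.524, z(0.7167) = 0.573, d' = -0.049
Block 2: z(0.7960) = 0.827, z(0.0480) = -1.665, d' = 2.492
Δd' = d'_Block 1 − d'_Block 2 = -0.049 − 2.492 = -2.541
Block 2 has the higher sensitivity.

Δd' = -2.54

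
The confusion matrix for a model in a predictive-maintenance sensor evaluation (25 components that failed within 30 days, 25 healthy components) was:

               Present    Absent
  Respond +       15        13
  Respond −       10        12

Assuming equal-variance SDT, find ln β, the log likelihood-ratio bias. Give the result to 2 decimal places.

ln β = -0.03

H = 15/25 = 0.6000
FA = 13/25 = 0.5200
Φ⁻¹(0.6000) = 0.253, Φ⁻¹(0.5200) = 0.050
ln β = −½·[z(H)² − z(FA)²] = −0.5 × (0.064 − 0.003) = -0.0305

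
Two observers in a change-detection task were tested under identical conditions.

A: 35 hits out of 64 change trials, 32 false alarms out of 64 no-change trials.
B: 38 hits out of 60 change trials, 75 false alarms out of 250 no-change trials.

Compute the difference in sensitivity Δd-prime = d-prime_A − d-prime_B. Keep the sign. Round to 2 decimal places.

A: z(0.5469) = 0.118, z(0.5000) = 0.000, d' = 0.118
B: z(0.6333) = 0.341, z(0.3000) = -0.524, d' = 0.865
Δd' = d'_A − d'_B = 0.118 − 0.865 = -0.747
B has the higher sensitivity.

Δd-prime = -0.75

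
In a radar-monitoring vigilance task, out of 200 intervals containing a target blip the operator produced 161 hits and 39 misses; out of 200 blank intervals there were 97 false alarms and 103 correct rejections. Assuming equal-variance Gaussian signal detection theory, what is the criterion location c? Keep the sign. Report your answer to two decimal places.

c = -0.41

H = 161/200 = 0.8050
FA = 97/200 = 0.4850
z(0.8050) = 0.860, z(0.4850) = -0.038
c = −½·[z(H) + z(FA)] = −0.5 × (0.860 + (-0.038)) = -0.411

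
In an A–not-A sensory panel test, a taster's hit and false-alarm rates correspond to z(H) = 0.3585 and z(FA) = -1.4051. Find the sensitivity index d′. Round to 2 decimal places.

d' = z(H) − z(FA) = 0.3585 − (-1.4051) = 1.7636

d′ = 1.76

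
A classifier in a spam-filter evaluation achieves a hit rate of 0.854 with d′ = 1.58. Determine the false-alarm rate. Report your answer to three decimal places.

false-alarm rate = 0.299

z(hit rate) = z(0.854) = 1.0537
z(FA) = z(H) − d' = 1.0537 − 1.58 = -0.5263
false-alarm rate = Φ(-0.5263) = 0.2993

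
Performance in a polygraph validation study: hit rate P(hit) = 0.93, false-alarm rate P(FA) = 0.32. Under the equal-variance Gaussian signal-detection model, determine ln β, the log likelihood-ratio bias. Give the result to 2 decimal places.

ln β = -0.98

z(H) = 1.476
z(FA) = -0.468
ln β = −½·[z(H)² − z(FA)²] = −0.5 × (2.179 − 0.219) = -0.980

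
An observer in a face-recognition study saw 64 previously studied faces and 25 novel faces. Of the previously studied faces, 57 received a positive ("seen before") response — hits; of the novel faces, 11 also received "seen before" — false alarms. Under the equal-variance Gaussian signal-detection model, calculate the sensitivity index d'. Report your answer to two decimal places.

H = 57/64 = 0.8906
FA = 11/25 = 0.4400
z(0.8906) = 1.230, z(0.4400) = -0.151
d' = z(H) − z(FA) = 1.230 − (-0.151) = 1.381

d' = 1.38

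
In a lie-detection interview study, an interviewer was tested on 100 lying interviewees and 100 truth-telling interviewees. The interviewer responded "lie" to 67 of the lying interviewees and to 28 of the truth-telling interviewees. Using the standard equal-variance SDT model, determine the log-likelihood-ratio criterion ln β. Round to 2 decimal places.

ln β = 0.07

H = 67/100 = 0.6700
FA = 28/100 = 0.2800
Φ⁻¹(0.6700) = 0.440, Φ⁻¹(0.2800) = -0.583
ln β = −½·[z(H)² − z(FA)²] = −0.5 × (0.194 − 0.340) = 0.073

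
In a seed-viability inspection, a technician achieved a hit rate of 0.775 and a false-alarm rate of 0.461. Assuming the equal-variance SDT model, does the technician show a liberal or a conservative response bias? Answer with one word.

liberal

z(H) = 0.755, z(FA) = -0.098
c = −½·(z(H) + z(FA)) = -0.3285
c < 0 → liberal criterion (biased toward responding “yes”).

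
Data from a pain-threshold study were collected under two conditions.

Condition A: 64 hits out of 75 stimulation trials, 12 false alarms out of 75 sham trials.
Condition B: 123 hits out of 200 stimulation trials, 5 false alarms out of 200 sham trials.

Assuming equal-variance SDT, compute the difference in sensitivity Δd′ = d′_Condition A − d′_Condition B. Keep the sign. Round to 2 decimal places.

Condition A: z(0.8533) = 1.051, z(0.1600) = -0.994, d' = 2.045
Condition B: z(0.6150) = 0.292, z(0.0250) = -1.960, d' = 2.252
Δd' = d'_Condition A − d'_Condition B = 2.045 − 2.252 = -0.207
Condition B has the higher sensitivity.

Δd′ = -0.21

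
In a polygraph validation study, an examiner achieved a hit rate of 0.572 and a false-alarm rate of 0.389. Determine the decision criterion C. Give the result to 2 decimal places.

z(H) = 0.1815
z(FA) = -0.2819
c = −½·[z(H) + z(FA)] = −0.5 × (0.1815 + (-0.2819)) = 0.0502

C = 0.05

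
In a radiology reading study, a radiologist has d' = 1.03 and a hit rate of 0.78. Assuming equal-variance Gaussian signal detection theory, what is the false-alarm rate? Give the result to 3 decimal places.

z(hit rate) = z(0.78) = 0.7722
z(FA) = z(H) − d' = 0.7722 − 1.03 = -0.2578
false-alarm rate = Φ(-0.2578) = 0.3983

false-alarm rate = 0.398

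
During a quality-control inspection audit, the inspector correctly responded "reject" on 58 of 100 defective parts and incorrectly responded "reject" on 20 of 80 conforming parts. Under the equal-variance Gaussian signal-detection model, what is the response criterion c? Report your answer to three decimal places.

c = 0.236

H = 58/100 = 0.5800
FA = 20/80 = 0.2500
Φ⁻¹(0.5800) = 0.2019, Φ⁻¹(0.2500) = -0.6745
c = −½·[z(H) + z(FA)] = −0.5 × (0.2019 + (-0.6745)) = 0.2363
c > 0: the inspector has a conservative response bias.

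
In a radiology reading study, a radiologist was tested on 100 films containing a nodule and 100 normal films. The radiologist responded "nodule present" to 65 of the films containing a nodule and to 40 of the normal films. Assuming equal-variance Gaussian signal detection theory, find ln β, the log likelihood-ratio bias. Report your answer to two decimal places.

ln β = -0.04

H = 65/100 = 0.6500
FA = 40/100 = 0.4000
z(H) = z(0.6500) = 0.385
z(FA) = z(0.4000) = -0.253
ln β = −½·[z(H)² − z(FA)²] = −0.5 × (0.148 − 0.064) = -0.042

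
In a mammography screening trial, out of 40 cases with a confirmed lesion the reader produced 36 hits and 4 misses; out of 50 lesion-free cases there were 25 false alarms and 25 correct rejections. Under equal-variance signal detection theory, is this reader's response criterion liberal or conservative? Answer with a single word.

liberal

z(H) = 1.282, z(FA) = 0.000
c = −½·(z(H) + z(FA)) = -0.641
c < 0 → liberal criterion (biased toward responding “yes”).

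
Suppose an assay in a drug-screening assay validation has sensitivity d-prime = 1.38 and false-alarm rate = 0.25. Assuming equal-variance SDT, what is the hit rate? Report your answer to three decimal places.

hit rate = 0.760

z(false-alarm rate) = z(0.25) = -0.6745
z(H) = z(FA) + d' = -0.6745 + 1.38 = 0.7055
hit rate = Φ(0.7055) = 0.7598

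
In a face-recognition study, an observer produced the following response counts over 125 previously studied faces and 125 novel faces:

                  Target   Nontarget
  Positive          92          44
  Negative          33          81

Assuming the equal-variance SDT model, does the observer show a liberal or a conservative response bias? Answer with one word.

liberal

z(H) = 0.631, z(FA) = -0.380
c = −½·(z(H) + z(FA)) = -0.1255
c < 0 → liberal criterion (biased toward responding “yes”).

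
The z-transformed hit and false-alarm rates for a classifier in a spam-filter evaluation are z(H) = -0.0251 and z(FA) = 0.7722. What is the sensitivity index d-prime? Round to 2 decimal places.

d' = z(H) − z(FA) = -0.0251 − 0.7722 = -0.7973

d-prime = -0.80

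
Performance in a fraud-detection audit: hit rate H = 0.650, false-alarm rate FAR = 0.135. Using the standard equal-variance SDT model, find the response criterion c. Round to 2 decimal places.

z(H) = 0.385
z(FA) = -1.103
c = −½·[z(H) + z(FA)] = −0.5 × (0.385 + (-1.103)) = 0.359
c > 0: the analyst has a conservative response bias.

c = 0.36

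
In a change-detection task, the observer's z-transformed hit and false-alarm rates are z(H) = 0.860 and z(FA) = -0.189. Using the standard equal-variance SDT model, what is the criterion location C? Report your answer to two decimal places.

C = -0.34

c = −½·[z(H) + z(FA)] = −½·(0.860 + (-0.189)) = -0.3355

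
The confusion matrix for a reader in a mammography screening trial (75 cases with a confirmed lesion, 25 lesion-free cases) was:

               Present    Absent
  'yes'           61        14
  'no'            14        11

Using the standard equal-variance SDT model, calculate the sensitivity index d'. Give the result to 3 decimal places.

d' = 0.739

H = 61/75 = 0.8133
FA = 14/25 = 0.5600
z(H) = z(0.8133) = 0.8901
z(FA) = z(0.5600) = 0.1510
d' = z(H) − z(FA) = 0.8901 − 0.1510 = 0.7391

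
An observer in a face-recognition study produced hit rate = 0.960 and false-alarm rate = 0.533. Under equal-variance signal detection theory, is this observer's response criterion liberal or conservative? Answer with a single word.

liberal

z(H) = 1.751, z(FA) = 0.083
c = −½·(z(H) + z(FA)) = -0.917
c < 0 → liberal criterion (biased toward responding “yes”).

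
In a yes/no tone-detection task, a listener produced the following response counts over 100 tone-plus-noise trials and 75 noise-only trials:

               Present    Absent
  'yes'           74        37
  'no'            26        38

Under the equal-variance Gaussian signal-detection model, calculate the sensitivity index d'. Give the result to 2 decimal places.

d' = 0.66

H = 74/100 = 0.7400
FA = 37/75 = 0.4933
Φ⁻¹(H) = Φ⁻¹(0.7400) = 0.6433
Φ⁻¹(FA) = Φ⁻¹(0.4933) = -0.0168
d' = z(H) − z(FA) = 0.6433 − (-0.0168) = 0.6601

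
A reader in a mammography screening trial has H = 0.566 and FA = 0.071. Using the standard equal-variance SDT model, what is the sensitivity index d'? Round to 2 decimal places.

z(H) = z(0.566) = 0.166
z(FA) = z(0.071) = -1.468
d' = z(H) − z(FA) = 0.166 − (-1.468) = 1.634

d' = 1.63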